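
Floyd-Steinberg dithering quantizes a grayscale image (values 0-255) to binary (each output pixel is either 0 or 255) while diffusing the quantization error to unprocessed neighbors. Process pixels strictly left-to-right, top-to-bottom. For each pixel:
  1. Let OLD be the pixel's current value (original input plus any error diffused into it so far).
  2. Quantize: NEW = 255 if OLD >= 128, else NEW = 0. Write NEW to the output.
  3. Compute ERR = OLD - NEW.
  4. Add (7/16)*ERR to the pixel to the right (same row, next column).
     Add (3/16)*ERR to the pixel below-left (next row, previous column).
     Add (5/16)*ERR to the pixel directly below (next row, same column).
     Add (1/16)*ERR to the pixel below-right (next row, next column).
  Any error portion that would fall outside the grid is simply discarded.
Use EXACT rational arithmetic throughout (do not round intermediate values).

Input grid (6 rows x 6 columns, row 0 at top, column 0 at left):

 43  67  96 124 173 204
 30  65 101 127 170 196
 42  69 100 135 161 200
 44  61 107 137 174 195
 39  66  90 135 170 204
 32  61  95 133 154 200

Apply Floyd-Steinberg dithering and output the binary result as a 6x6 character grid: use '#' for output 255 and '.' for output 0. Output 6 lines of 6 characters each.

Answer: ..#.##
...#.#
.#.###
..#.#.
...#.#
.#.###

Derivation:
(0,0): OLD=43 → NEW=0, ERR=43
(0,1): OLD=1373/16 → NEW=0, ERR=1373/16
(0,2): OLD=34187/256 → NEW=255, ERR=-31093/256
(0,3): OLD=290253/4096 → NEW=0, ERR=290253/4096
(0,4): OLD=13369499/65536 → NEW=255, ERR=-3342181/65536
(0,5): OLD=190514237/1048576 → NEW=255, ERR=-76872643/1048576
(1,0): OLD=15239/256 → NEW=0, ERR=15239/256
(1,1): OLD=200241/2048 → NEW=0, ERR=200241/2048
(1,2): OLD=8157317/65536 → NEW=0, ERR=8157317/65536
(1,3): OLD=48876065/262144 → NEW=255, ERR=-17970655/262144
(1,4): OLD=1925260739/16777216 → NEW=0, ERR=1925260739/16777216
(1,5): OLD=59084764773/268435456 → NEW=255, ERR=-9366276507/268435456
(2,0): OLD=2586539/32768 → NEW=0, ERR=2586539/32768
(2,1): OLD=168974985/1048576 → NEW=255, ERR=-98411895/1048576
(2,2): OLD=1528299227/16777216 → NEW=0, ERR=1528299227/16777216
(2,3): OLD=24525163459/134217728 → NEW=255, ERR=-9700357181/134217728
(2,4): OLD=663204813001/4294967296 → NEW=255, ERR=-432011847479/4294967296
(2,5): OLD=10463377043471/68719476736 → NEW=255, ERR=-7060089524209/68719476736
(3,0): OLD=856808059/16777216 → NEW=0, ERR=856808059/16777216
(3,1): OLD=10204236639/134217728 → NEW=0, ERR=10204236639/134217728
(3,2): OLD=160322290893/1073741824 → NEW=255, ERR=-113481874227/1073741824
(3,3): OLD=3780227745191/68719476736 → NEW=0, ERR=3780227745191/68719476736
(3,4): OLD=78534409100871/549755813888 → NEW=255, ERR=-61653323440569/549755813888
(3,5): OLD=945963777800905/8796093022208 → NEW=0, ERR=945963777800905/8796093022208
(4,0): OLD=148636894549/2147483648 → NEW=0, ERR=148636894549/2147483648
(4,1): OLD=3553320111441/34359738368 → NEW=0, ERR=3553320111441/34359738368
(4,2): OLD=128953580702115/1099511627776 → NEW=0, ERR=128953580702115/1099511627776
(4,3): OLD=3093913020674383/17592186044416 → NEW=255, ERR=-1392094420651697/17592186044416
(4,4): OLD=34885074315332927/281474976710656 → NEW=0, ERR=34885074315332927/281474976710656
(4,5): OLD=1282717547037485145/4503599627370496 → NEW=255, ERR=134299642058008665/4503599627370496
(5,0): OLD=40143097942659/549755813888 → NEW=0, ERR=40143097942659/549755813888
(5,1): OLD=2666620769852595/17592186044416 → NEW=255, ERR=-1819386671473485/17592186044416
(5,2): OLD=10981859589234913/140737488355328 → NEW=0, ERR=10981859589234913/140737488355328
(5,3): OLD=779024570643169211/4503599627370496 → NEW=255, ERR=-369393334336307269/4503599627370496
(5,4): OLD=1418555605150072123/9007199254740992 → NEW=255, ERR=-878280204808880837/9007199254740992
(5,5): OLD=25134394980179748855/144115188075855872 → NEW=255, ERR=-11614977979163498505/144115188075855872
Row 0: ..#.##
Row 1: ...#.#
Row 2: .#.###
Row 3: ..#.#.
Row 4: ...#.#
Row 5: .#.###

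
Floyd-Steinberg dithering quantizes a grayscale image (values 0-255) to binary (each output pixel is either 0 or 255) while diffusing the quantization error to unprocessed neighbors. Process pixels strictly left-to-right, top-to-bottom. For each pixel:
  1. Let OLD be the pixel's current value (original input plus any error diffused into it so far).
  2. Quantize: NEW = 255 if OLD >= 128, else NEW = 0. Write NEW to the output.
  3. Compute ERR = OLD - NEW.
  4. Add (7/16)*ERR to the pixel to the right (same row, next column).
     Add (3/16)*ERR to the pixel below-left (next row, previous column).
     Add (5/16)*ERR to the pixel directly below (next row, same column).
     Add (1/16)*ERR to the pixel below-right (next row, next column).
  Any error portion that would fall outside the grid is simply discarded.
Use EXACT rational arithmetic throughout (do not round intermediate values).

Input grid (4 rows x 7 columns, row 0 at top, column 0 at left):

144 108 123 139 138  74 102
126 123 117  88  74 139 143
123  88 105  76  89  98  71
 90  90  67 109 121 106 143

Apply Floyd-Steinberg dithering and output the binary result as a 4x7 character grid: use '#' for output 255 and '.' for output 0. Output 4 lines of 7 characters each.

(0,0): OLD=144 → NEW=255, ERR=-111
(0,1): OLD=951/16 → NEW=0, ERR=951/16
(0,2): OLD=38145/256 → NEW=255, ERR=-27135/256
(0,3): OLD=379399/4096 → NEW=0, ERR=379399/4096
(0,4): OLD=11699761/65536 → NEW=255, ERR=-5011919/65536
(0,5): OLD=42511191/1048576 → NEW=0, ERR=42511191/1048576
(0,6): OLD=2008854369/16777216 → NEW=0, ERR=2008854369/16777216
(1,0): OLD=26229/256 → NEW=0, ERR=26229/256
(1,1): OLD=326835/2048 → NEW=255, ERR=-195405/2048
(1,2): OLD=4142895/65536 → NEW=0, ERR=4142895/65536
(1,3): OLD=32411139/262144 → NEW=0, ERR=32411139/262144
(1,4): OLD=1972732073/16777216 → NEW=0, ERR=1972732073/16777216
(1,5): OLD=29633030009/134217728 → NEW=255, ERR=-4592490631/134217728
(1,6): OLD=360738334455/2147483648 → NEW=255, ERR=-186869995785/2147483648
(2,0): OLD=4493409/32768 → NEW=255, ERR=-3862431/32768
(2,1): OLD=26079163/1048576 → NEW=0, ERR=26079163/1048576
(2,2): OLD=2564479729/16777216 → NEW=255, ERR=-1713710351/16777216
(2,3): OLD=12877732009/134217728 → NEW=0, ERR=12877732009/134217728
(2,4): OLD=181498241465/1073741824 → NEW=255, ERR=-92305923655/1073741824
(2,5): OLD=1399471896403/34359738368 → NEW=0, ERR=1399471896403/34359738368
(2,6): OLD=32703688796533/549755813888 → NEW=0, ERR=32703688796533/549755813888
(3,0): OLD=970197969/16777216 → NEW=0, ERR=970197969/16777216
(3,1): OLD=12959107069/134217728 → NEW=0, ERR=12959107069/134217728
(3,2): OLD=104009034375/1073741824 → NEW=0, ERR=104009034375/1073741824
(3,3): OLD=682295757153/4294967296 → NEW=255, ERR=-412920903327/4294967296
(3,4): OLD=36123050192849/549755813888 → NEW=0, ERR=36123050192849/549755813888
(3,5): OLD=674027698447235/4398046511104 → NEW=255, ERR=-447474161884285/4398046511104
(3,6): OLD=8417691238816861/70368744177664 → NEW=0, ERR=8417691238816861/70368744177664
Row 0: #.#.#..
Row 1: .#...##
Row 2: #.#.#..
Row 3: ...#.#.

Answer: #.#.#..
.#...##
#.#.#..
...#.#.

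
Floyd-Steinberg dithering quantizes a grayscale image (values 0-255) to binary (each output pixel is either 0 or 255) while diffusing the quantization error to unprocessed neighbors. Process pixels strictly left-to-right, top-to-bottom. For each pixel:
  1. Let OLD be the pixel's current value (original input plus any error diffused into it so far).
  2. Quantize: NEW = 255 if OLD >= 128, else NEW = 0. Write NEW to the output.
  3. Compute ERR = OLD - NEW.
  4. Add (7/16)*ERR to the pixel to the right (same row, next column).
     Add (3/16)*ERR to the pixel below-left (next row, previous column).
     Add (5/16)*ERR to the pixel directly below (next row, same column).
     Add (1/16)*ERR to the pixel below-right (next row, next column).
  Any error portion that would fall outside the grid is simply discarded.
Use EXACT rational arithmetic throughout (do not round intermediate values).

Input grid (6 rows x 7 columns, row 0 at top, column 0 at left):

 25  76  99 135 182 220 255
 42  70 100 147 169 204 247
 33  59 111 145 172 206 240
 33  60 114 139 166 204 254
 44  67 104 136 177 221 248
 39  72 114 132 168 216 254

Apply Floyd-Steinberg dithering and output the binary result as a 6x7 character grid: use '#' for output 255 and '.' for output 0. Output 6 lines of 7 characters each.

Answer: ..#.###
..#.###
..#.###
..#.#.#
..#.###
.#.####

Derivation:
(0,0): OLD=25 → NEW=0, ERR=25
(0,1): OLD=1391/16 → NEW=0, ERR=1391/16
(0,2): OLD=35081/256 → NEW=255, ERR=-30199/256
(0,3): OLD=341567/4096 → NEW=0, ERR=341567/4096
(0,4): OLD=14318521/65536 → NEW=255, ERR=-2393159/65536
(0,5): OLD=213934607/1048576 → NEW=255, ERR=-53452273/1048576
(0,6): OLD=3904024169/16777216 → NEW=255, ERR=-374165911/16777216
(1,0): OLD=16925/256 → NEW=0, ERR=16925/256
(1,1): OLD=216139/2048 → NEW=0, ERR=216139/2048
(1,2): OLD=8544423/65536 → NEW=255, ERR=-8167257/65536
(1,3): OLD=27346203/262144 → NEW=0, ERR=27346203/262144
(1,4): OLD=3336674801/16777216 → NEW=255, ERR=-941515279/16777216
(1,5): OLD=21079448897/134217728 → NEW=255, ERR=-13146071743/134217728
(1,6): OLD=416597431471/2147483648 → NEW=255, ERR=-131010898769/2147483648
(2,0): OLD=2406761/32768 → NEW=0, ERR=2406761/32768
(2,1): OLD=109973907/1048576 → NEW=0, ERR=109973907/1048576
(2,2): OLD=2417525369/16777216 → NEW=255, ERR=-1860664711/16777216
(2,3): OLD=14866954737/134217728 → NEW=0, ERR=14866954737/134217728
(2,4): OLD=205169150081/1073741824 → NEW=255, ERR=-68635015039/1073741824
(2,5): OLD=4551983501803/34359738368 → NEW=255, ERR=-4209749782037/34359738368
(2,6): OLD=88626880591133/549755813888 → NEW=255, ERR=-51560851950307/549755813888
(3,0): OLD=1268651609/16777216 → NEW=0, ERR=1268651609/16777216
(3,1): OLD=14717434341/134217728 → NEW=0, ERR=14717434341/134217728
(3,2): OLD=166043056063/1073741824 → NEW=255, ERR=-107761109057/1073741824
(3,3): OLD=475841164009/4294967296 → NEW=0, ERR=475841164009/4294967296
(3,4): OLD=98101658950233/549755813888 → NEW=255, ERR=-42086073591207/549755813888
(3,5): OLD=486598397639067/4398046511104 → NEW=0, ERR=486598397639067/4398046511104
(3,6): OLD=18678567754487109/70368744177664 → NEW=255, ERR=734537989182789/70368744177664
(4,0): OLD=189387647895/2147483648 → NEW=0, ERR=189387647895/2147483648
(4,1): OLD=4321031504811/34359738368 → NEW=0, ERR=4321031504811/34359738368
(4,2): OLD=85367898856421/549755813888 → NEW=255, ERR=-54819833685019/549755813888
(4,3): OLD=467818125790055/4398046511104 → NEW=0, ERR=467818125790055/4398046511104
(4,4): OLD=7996804100595525/35184372088832 → NEW=255, ERR=-975210782056635/35184372088832
(4,5): OLD=270915396822426245/1125899906842624 → NEW=255, ERR=-16189079422442875/1125899906842624
(4,6): OLD=4537579503324656179/18014398509481984 → NEW=255, ERR=-56092116593249741/18014398509481984
(5,0): OLD=49554583087665/549755813888 → NEW=0, ERR=49554583087665/549755813888
(5,1): OLD=604953518201787/4398046511104 → NEW=255, ERR=-516548342129733/4398046511104
(5,2): OLD=2084975751965389/35184372088832 → NEW=0, ERR=2084975751965389/35184372088832
(5,3): OLD=50591423722480993/281474976710656 → NEW=255, ERR=-21184695338736287/281474976710656
(5,4): OLD=2348407956914221131/18014398509481984 → NEW=255, ERR=-2245263663003684789/18014398509481984
(5,5): OLD=22289102491877883419/144115188075855872 → NEW=255, ERR=-14460270467465363941/144115188075855872
(5,6): OLD=480146344238218038581/2305843009213693952 → NEW=255, ERR=-107843623111273919179/2305843009213693952
Row 0: ..#.###
Row 1: ..#.###
Row 2: ..#.###
Row 3: ..#.#.#
Row 4: ..#.###
Row 5: .#.####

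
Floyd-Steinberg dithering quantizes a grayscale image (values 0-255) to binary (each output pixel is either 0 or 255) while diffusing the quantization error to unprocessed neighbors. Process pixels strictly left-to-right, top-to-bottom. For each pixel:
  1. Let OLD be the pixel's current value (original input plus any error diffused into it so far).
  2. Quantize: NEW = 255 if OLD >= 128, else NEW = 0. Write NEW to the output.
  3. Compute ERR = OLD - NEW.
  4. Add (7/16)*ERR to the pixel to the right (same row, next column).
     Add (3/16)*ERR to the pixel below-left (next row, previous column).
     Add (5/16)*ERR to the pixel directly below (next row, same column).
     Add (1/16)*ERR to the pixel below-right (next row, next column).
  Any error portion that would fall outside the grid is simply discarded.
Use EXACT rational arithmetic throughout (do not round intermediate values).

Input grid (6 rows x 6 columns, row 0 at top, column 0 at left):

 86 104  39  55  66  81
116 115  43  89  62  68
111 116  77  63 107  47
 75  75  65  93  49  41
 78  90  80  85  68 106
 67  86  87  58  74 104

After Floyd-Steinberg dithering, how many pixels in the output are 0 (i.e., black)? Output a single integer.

(0,0): OLD=86 → NEW=0, ERR=86
(0,1): OLD=1133/8 → NEW=255, ERR=-907/8
(0,2): OLD=-1357/128 → NEW=0, ERR=-1357/128
(0,3): OLD=103141/2048 → NEW=0, ERR=103141/2048
(0,4): OLD=2884675/32768 → NEW=0, ERR=2884675/32768
(0,5): OLD=62660053/524288 → NEW=0, ERR=62660053/524288
(1,0): OLD=15567/128 → NEW=0, ERR=15567/128
(1,1): OLD=139433/1024 → NEW=255, ERR=-121687/1024
(1,2): OLD=-325923/32768 → NEW=0, ERR=-325923/32768
(1,3): OLD=15234521/131072 → NEW=0, ERR=15234521/131072
(1,4): OLD=1391818539/8388608 → NEW=255, ERR=-747276501/8388608
(1,5): OLD=9647151037/134217728 → NEW=0, ERR=9647151037/134217728
(2,0): OLD=2076243/16384 → NEW=0, ERR=2076243/16384
(2,1): OLD=73422273/524288 → NEW=255, ERR=-60271167/524288
(2,2): OLD=318461315/8388608 → NEW=0, ERR=318461315/8388608
(2,3): OLD=6617363499/67108864 → NEW=0, ERR=6617363499/67108864
(2,4): OLD=307183321857/2147483648 → NEW=255, ERR=-240425008383/2147483648
(2,5): OLD=512401943319/34359738368 → NEW=0, ERR=512401943319/34359738368
(3,0): OLD=780530979/8388608 → NEW=0, ERR=780530979/8388608
(3,1): OLD=6363386727/67108864 → NEW=0, ERR=6363386727/67108864
(3,2): OLD=69606379685/536870912 → NEW=255, ERR=-67295702875/536870912
(3,3): OLD=1730205219055/34359738368 → NEW=0, ERR=1730205219055/34359738368
(3,4): OLD=12370383342351/274877906944 → NEW=0, ERR=12370383342351/274877906944
(3,5): OLD=256634267011457/4398046511104 → NEW=0, ERR=256634267011457/4398046511104
(4,0): OLD=134063261613/1073741824 → NEW=0, ERR=134063261613/1073741824
(4,1): OLD=2689835744073/17179869184 → NEW=255, ERR=-1691030897847/17179869184
(4,2): OLD=7220077282571/549755813888 → NEW=0, ERR=7220077282571/549755813888
(4,3): OLD=941936365700183/8796093022208 → NEW=0, ERR=941936365700183/8796093022208
(4,4): OLD=20125703240986567/140737488355328 → NEW=255, ERR=-15762356289622073/140737488355328
(4,5): OLD=175749405216398609/2251799813685248 → NEW=0, ERR=175749405216398609/2251799813685248
(5,0): OLD=24068788000747/274877906944 → NEW=0, ERR=24068788000747/274877906944
(5,1): OLD=913162710058395/8796093022208 → NEW=0, ERR=913162710058395/8796093022208
(5,2): OLD=10586953958665433/70368744177664 → NEW=255, ERR=-7357075806638887/70368744177664
(5,3): OLD=57521508072286563/2251799813685248 → NEW=0, ERR=57521508072286563/2251799813685248
(5,4): OLD=322022119751002051/4503599627370496 → NEW=0, ERR=322022119751002051/4503599627370496
(5,5): OLD=11001243269097599455/72057594037927936 → NEW=255, ERR=-7373443210574024225/72057594037927936
Output grid:
  Row 0: .#....  (5 black, running=5)
  Row 1: .#..#.  (4 black, running=9)
  Row 2: .#..#.  (4 black, running=13)
  Row 3: ..#...  (5 black, running=18)
  Row 4: .#..#.  (4 black, running=22)
  Row 5: ..#..#  (4 black, running=26)

Answer: 26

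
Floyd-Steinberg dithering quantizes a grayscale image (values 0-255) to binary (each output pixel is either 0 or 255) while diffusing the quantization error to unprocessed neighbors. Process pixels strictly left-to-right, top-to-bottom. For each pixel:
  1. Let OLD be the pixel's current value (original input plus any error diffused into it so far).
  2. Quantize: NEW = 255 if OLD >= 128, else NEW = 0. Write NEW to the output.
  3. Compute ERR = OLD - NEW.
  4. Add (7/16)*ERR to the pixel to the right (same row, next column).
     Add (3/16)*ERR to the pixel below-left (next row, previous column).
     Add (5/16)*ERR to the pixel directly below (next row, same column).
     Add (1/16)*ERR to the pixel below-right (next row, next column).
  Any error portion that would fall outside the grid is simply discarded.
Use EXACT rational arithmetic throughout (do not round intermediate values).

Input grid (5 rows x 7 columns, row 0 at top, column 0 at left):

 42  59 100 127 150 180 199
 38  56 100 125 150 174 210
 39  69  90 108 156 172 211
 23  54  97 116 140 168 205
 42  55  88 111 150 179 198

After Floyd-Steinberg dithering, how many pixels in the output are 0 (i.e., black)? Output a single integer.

Answer: 19

Derivation:
(0,0): OLD=42 → NEW=0, ERR=42
(0,1): OLD=619/8 → NEW=0, ERR=619/8
(0,2): OLD=17133/128 → NEW=255, ERR=-15507/128
(0,3): OLD=151547/2048 → NEW=0, ERR=151547/2048
(0,4): OLD=5976029/32768 → NEW=255, ERR=-2379811/32768
(0,5): OLD=77713163/524288 → NEW=255, ERR=-55980277/524288
(0,6): OLD=1277471053/8388608 → NEW=255, ERR=-861623987/8388608
(1,0): OLD=8401/128 → NEW=0, ERR=8401/128
(1,1): OLD=90935/1024 → NEW=0, ERR=90935/1024
(1,2): OLD=3922435/32768 → NEW=0, ERR=3922435/32768
(1,3): OLD=23501895/131072 → NEW=255, ERR=-9921465/131072
(1,4): OLD=660960501/8388608 → NEW=0, ERR=660960501/8388608
(1,5): OLD=10154041221/67108864 → NEW=255, ERR=-6958719099/67108864
(1,6): OLD=135144314411/1073741824 → NEW=0, ERR=135144314411/1073741824
(2,0): OLD=1247821/16384 → NEW=0, ERR=1247821/16384
(2,1): OLD=82112927/524288 → NEW=255, ERR=-51580513/524288
(2,2): OLD=635207069/8388608 → NEW=0, ERR=635207069/8388608
(2,3): OLD=9377060085/67108864 → NEW=255, ERR=-7735700235/67108864
(2,4): OLD=56918147781/536870912 → NEW=0, ERR=56918147781/536870912
(2,5): OLD=3685129928023/17179869184 → NEW=255, ERR=-695736713897/17179869184
(2,6): OLD=62159194431441/274877906944 → NEW=255, ERR=-7934671839279/274877906944
(3,0): OLD=237847805/8388608 → NEW=0, ERR=237847805/8388608
(3,1): OLD=3665378233/67108864 → NEW=0, ERR=3665378233/67108864
(3,2): OLD=62704740475/536870912 → NEW=0, ERR=62704740475/536870912
(3,3): OLD=334336320589/2147483648 → NEW=255, ERR=-213272009651/2147483648
(3,4): OLD=31579028674813/274877906944 → NEW=0, ERR=31579028674813/274877906944
(3,5): OLD=454802076811719/2199023255552 → NEW=255, ERR=-105948853354041/2199023255552
(3,6): OLD=6064713131782297/35184372088832 → NEW=255, ERR=-2907301750869863/35184372088832
(4,0): OLD=65607203507/1073741824 → NEW=0, ERR=65607203507/1073741824
(4,1): OLD=2104046450199/17179869184 → NEW=0, ERR=2104046450199/17179869184
(4,2): OLD=44770148034489/274877906944 → NEW=255, ERR=-25323718236231/274877906944
(4,3): OLD=150632481024963/2199023255552 → NEW=0, ERR=150632481024963/2199023255552
(4,4): OLD=3529503614773657/17592186044416 → NEW=255, ERR=-956503826552423/17592186044416
(4,5): OLD=74221290240124121/562949953421312 → NEW=255, ERR=-69330947882310439/562949953421312
(4,6): OLD=1038401770734319807/9007199254740992 → NEW=0, ERR=1038401770734319807/9007199254740992
Output grid:
  Row 0: ..#.###  (3 black, running=3)
  Row 1: ...#.#.  (5 black, running=8)
  Row 2: .#.#.##  (3 black, running=11)
  Row 3: ...#.##  (4 black, running=15)
  Row 4: ..#.##.  (4 black, running=19)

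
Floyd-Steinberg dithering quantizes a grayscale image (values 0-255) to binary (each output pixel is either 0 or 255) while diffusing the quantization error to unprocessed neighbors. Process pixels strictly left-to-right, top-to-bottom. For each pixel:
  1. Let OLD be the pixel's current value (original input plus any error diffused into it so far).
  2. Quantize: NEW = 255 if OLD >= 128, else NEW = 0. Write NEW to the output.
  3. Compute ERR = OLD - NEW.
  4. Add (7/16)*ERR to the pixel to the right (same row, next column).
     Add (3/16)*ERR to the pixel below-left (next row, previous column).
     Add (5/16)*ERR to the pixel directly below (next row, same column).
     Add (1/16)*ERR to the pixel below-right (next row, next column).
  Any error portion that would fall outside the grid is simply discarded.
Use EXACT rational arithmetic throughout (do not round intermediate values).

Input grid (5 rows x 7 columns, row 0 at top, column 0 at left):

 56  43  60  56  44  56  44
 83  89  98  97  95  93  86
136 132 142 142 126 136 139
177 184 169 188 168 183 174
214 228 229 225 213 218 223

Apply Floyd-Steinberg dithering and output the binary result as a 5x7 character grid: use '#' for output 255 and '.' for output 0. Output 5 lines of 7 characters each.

(0,0): OLD=56 → NEW=0, ERR=56
(0,1): OLD=135/2 → NEW=0, ERR=135/2
(0,2): OLD=2865/32 → NEW=0, ERR=2865/32
(0,3): OLD=48727/512 → NEW=0, ERR=48727/512
(0,4): OLD=701537/8192 → NEW=0, ERR=701537/8192
(0,5): OLD=12250791/131072 → NEW=0, ERR=12250791/131072
(0,6): OLD=178030225/2097152 → NEW=0, ERR=178030225/2097152
(1,0): OLD=3621/32 → NEW=0, ERR=3621/32
(1,1): OLD=46051/256 → NEW=255, ERR=-19229/256
(1,2): OLD=943551/8192 → NEW=0, ERR=943551/8192
(1,3): OLD=6513763/32768 → NEW=255, ERR=-1842077/32768
(1,4): OLD=253000729/2097152 → NEW=0, ERR=253000729/2097152
(1,5): OLD=3292657353/16777216 → NEW=255, ERR=-985532727/16777216
(1,6): OLD=24876030375/268435456 → NEW=0, ERR=24876030375/268435456
(2,0): OLD=644209/4096 → NEW=255, ERR=-400271/4096
(2,1): OLD=12378699/131072 → NEW=0, ERR=12378699/131072
(2,2): OLD=427980385/2097152 → NEW=255, ERR=-106793375/2097152
(2,3): OLD=2214131161/16777216 → NEW=255, ERR=-2064058919/16777216
(2,4): OLD=12797371289/134217728 → NEW=0, ERR=12797371289/134217728
(2,5): OLD=791448316579/4294967296 → NEW=255, ERR=-303768343901/4294967296
(2,6): OLD=9163414910885/68719476736 → NEW=255, ERR=-8360051656795/68719476736
(3,0): OLD=344288641/2097152 → NEW=255, ERR=-190485119/2097152
(3,1): OLD=2652798349/16777216 → NEW=255, ERR=-1625391731/16777216
(3,2): OLD=12554205831/134217728 → NEW=0, ERR=12554205831/134217728
(3,3): OLD=110150336937/536870912 → NEW=255, ERR=-26751745623/536870912
(3,4): OLD=10654649628033/68719476736 → NEW=255, ERR=-6868816939647/68719476736
(3,5): OLD=55149770461491/549755813888 → NEW=0, ERR=55149770461491/549755813888
(3,6): OLD=1543284164803501/8796093022208 → NEW=255, ERR=-699719555859539/8796093022208
(4,0): OLD=44949607631/268435456 → NEW=255, ERR=-23501433649/268435456
(4,1): OLD=735654309219/4294967296 → NEW=255, ERR=-359562351261/4294967296
(4,2): OLD=14170354468589/68719476736 → NEW=255, ERR=-3353112099091/68719476736
(4,3): OLD=96309258461887/549755813888 → NEW=255, ERR=-43878474079553/549755813888
(4,4): OLD=714860670727037/4398046511104 → NEW=255, ERR=-406641189604483/4398046511104
(4,5): OLD=26421410208064589/140737488355328 → NEW=255, ERR=-9466649322544051/140737488355328
(4,6): OLD=394025589963380523/2251799813685248 → NEW=255, ERR=-180183362526357717/2251799813685248
Row 0: .......
Row 1: .#.#.#.
Row 2: #.##.##
Row 3: ##.##.#
Row 4: #######

Answer: .......
.#.#.#.
#.##.##
##.##.#
#######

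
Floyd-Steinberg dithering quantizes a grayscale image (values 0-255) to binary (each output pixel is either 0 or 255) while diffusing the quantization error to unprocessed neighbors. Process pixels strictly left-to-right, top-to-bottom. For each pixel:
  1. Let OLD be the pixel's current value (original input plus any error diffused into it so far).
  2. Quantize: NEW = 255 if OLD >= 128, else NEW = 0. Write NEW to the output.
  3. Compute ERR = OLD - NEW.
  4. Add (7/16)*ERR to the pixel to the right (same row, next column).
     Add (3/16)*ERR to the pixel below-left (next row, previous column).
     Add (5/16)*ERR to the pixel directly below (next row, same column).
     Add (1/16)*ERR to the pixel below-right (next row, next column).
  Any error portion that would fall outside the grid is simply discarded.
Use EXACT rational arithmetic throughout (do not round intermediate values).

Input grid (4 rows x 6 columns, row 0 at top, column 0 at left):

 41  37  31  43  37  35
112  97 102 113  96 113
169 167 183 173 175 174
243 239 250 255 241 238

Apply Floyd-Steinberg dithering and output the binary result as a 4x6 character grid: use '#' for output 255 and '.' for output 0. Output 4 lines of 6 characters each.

(0,0): OLD=41 → NEW=0, ERR=41
(0,1): OLD=879/16 → NEW=0, ERR=879/16
(0,2): OLD=14089/256 → NEW=0, ERR=14089/256
(0,3): OLD=274751/4096 → NEW=0, ERR=274751/4096
(0,4): OLD=4348089/65536 → NEW=0, ERR=4348089/65536
(0,5): OLD=67136783/1048576 → NEW=0, ERR=67136783/1048576
(1,0): OLD=34589/256 → NEW=255, ERR=-30691/256
(1,1): OLD=152779/2048 → NEW=0, ERR=152779/2048
(1,2): OLD=10999975/65536 → NEW=255, ERR=-5711705/65536
(1,3): OLD=29284571/262144 → NEW=0, ERR=29284571/262144
(1,4): OLD=3050174449/16777216 → NEW=255, ERR=-1228015631/16777216
(1,5): OLD=28221150535/268435456 → NEW=0, ERR=28221150535/268435456
(2,0): OLD=4768489/32768 → NEW=255, ERR=-3587351/32768
(2,1): OLD=124341907/1048576 → NEW=0, ERR=124341907/1048576
(2,2): OLD=3913325177/16777216 → NEW=255, ERR=-364864903/16777216
(2,3): OLD=24055049457/134217728 → NEW=255, ERR=-10170471183/134217728
(2,4): OLD=625642282067/4294967296 → NEW=255, ERR=-469574378413/4294967296
(2,5): OLD=10613488344437/68719476736 → NEW=255, ERR=-6909978223243/68719476736
(3,0): OLD=3875913049/16777216 → NEW=255, ERR=-402277031/16777216
(3,1): OLD=34178084453/134217728 → NEW=255, ERR=-47436187/134217728
(3,2): OLD=253674306559/1073741824 → NEW=255, ERR=-20129858561/1073741824
(3,3): OLD=13830426588285/68719476736 → NEW=255, ERR=-3693039979395/68719476736
(3,4): OLD=87813928124893/549755813888 → NEW=255, ERR=-52373804416547/549755813888
(3,5): OLD=1390348859003091/8796093022208 → NEW=255, ERR=-852654861659949/8796093022208
Row 0: ......
Row 1: #.#.#.
Row 2: #.####
Row 3: ######

Answer: ......
#.#.#.
#.####
######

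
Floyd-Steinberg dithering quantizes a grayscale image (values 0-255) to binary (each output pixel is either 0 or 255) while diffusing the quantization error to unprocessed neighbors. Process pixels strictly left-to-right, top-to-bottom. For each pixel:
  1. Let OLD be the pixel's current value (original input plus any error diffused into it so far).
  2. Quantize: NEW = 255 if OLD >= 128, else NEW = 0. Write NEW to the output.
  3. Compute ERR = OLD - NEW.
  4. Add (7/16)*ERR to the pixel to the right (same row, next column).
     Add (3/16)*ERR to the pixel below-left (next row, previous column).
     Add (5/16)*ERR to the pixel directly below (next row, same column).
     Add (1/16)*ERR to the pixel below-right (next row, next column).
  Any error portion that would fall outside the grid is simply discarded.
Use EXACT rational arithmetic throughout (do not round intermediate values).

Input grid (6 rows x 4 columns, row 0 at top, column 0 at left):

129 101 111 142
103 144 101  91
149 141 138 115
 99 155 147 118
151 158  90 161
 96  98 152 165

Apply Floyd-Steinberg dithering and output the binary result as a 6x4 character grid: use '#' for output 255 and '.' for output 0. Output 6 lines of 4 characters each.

Answer: #.#.
.#..
#.##
.#..
#.##
.#.#

Derivation:
(0,0): OLD=129 → NEW=255, ERR=-126
(0,1): OLD=367/8 → NEW=0, ERR=367/8
(0,2): OLD=16777/128 → NEW=255, ERR=-15863/128
(0,3): OLD=179775/2048 → NEW=0, ERR=179775/2048
(1,0): OLD=9245/128 → NEW=0, ERR=9245/128
(1,1): OLD=162635/1024 → NEW=255, ERR=-98485/1024
(1,2): OLD=1295015/32768 → NEW=0, ERR=1295015/32768
(1,3): OLD=67096385/524288 → NEW=0, ERR=67096385/524288
(2,0): OLD=2515561/16384 → NEW=255, ERR=-1662359/16384
(2,1): OLD=41145747/524288 → NEW=0, ERR=41145747/524288
(2,2): OLD=212514271/1048576 → NEW=255, ERR=-54872609/1048576
(2,3): OLD=2257675907/16777216 → NEW=255, ERR=-2020514173/16777216
(3,0): OLD=687931993/8388608 → NEW=0, ERR=687931993/8388608
(3,1): OLD=26742861127/134217728 → NEW=255, ERR=-7482659513/134217728
(3,2): OLD=190223980985/2147483648 → NEW=0, ERR=190223980985/2147483648
(3,3): OLD=3980508820367/34359738368 → NEW=0, ERR=3980508820367/34359738368
(4,0): OLD=356856611749/2147483648 → NEW=255, ERR=-190751718491/2147483648
(4,1): OLD=2120873202415/17179869184 → NEW=0, ERR=2120873202415/17179869184
(4,2): OLD=104414132188303/549755813888 → NEW=255, ERR=-35773600353137/549755813888
(4,3): OLD=1532893818865049/8796093022208 → NEW=255, ERR=-710109901797991/8796093022208
(5,0): OLD=25120829934229/274877906944 → NEW=0, ERR=25120829934229/274877906944
(5,1): OLD=1396895206648883/8796093022208 → NEW=255, ERR=-846108514014157/8796093022208
(5,2): OLD=361343999309447/4398046511104 → NEW=0, ERR=361343999309447/4398046511104
(5,3): OLD=24157574454321231/140737488355328 → NEW=255, ERR=-11730485076287409/140737488355328
Row 0: #.#.
Row 1: .#..
Row 2: #.##
Row 3: .#..
Row 4: #.##
Row 5: .#.#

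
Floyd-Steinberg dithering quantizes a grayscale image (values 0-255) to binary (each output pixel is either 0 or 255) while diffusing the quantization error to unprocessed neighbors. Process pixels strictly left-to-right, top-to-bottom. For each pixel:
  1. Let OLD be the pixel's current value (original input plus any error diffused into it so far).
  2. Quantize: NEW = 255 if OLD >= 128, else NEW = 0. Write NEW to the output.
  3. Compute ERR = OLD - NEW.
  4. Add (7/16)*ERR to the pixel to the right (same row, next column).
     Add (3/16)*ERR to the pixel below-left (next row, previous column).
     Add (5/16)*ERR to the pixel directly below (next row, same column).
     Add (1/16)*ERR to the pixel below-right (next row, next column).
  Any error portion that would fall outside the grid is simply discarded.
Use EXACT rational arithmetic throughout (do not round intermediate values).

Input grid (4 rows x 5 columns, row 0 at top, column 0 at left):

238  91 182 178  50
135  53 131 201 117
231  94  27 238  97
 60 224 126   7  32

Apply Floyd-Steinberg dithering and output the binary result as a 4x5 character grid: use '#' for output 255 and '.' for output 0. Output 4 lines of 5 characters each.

(0,0): OLD=238 → NEW=255, ERR=-17
(0,1): OLD=1337/16 → NEW=0, ERR=1337/16
(0,2): OLD=55951/256 → NEW=255, ERR=-9329/256
(0,3): OLD=663785/4096 → NEW=255, ERR=-380695/4096
(0,4): OLD=611935/65536 → NEW=0, ERR=611935/65536
(1,0): OLD=37211/256 → NEW=255, ERR=-28069/256
(1,1): OLD=47613/2048 → NEW=0, ERR=47613/2048
(1,2): OLD=7705665/65536 → NEW=0, ERR=7705665/65536
(1,3): OLD=58423853/262144 → NEW=255, ERR=-8422867/262144
(1,4): OLD=419647719/4194304 → NEW=0, ERR=419647719/4194304
(2,0): OLD=6589487/32768 → NEW=255, ERR=-1766353/32768
(2,1): OLD=97386613/1048576 → NEW=0, ERR=97386613/1048576
(2,2): OLD=1674447775/16777216 → NEW=0, ERR=1674447775/16777216
(2,3): OLD=79921878381/268435456 → NEW=255, ERR=11470837101/268435456
(2,4): OLD=622569941691/4294967296 → NEW=255, ERR=-472646718789/4294967296
(3,0): OLD=1016176319/16777216 → NEW=0, ERR=1016176319/16777216
(3,1): OLD=39576338003/134217728 → NEW=255, ERR=5350817363/134217728
(3,2): OLD=809376628609/4294967296 → NEW=255, ERR=-285840031871/4294967296
(3,3): OLD=-198932305479/8589934592 → NEW=0, ERR=-198932305479/8589934592
(3,4): OLD=-1353880027907/137438953472 → NEW=0, ERR=-1353880027907/137438953472
Row 0: #.##.
Row 1: #..#.
Row 2: #..##
Row 3: .##..

Answer: #.##.
#..#.
#..##
.##..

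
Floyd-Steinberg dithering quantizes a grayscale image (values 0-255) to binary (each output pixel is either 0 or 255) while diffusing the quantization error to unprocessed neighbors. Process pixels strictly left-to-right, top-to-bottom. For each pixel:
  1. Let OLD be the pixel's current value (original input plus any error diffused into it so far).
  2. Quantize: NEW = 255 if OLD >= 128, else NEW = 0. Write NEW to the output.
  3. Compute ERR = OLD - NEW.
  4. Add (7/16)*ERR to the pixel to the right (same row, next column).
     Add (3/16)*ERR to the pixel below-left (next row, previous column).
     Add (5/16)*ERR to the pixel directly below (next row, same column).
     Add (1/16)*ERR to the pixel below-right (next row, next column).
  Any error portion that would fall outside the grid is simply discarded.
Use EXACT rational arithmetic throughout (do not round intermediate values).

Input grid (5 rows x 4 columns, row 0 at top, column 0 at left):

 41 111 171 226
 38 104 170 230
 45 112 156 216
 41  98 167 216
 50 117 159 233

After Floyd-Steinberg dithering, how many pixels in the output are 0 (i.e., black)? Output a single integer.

(0,0): OLD=41 → NEW=0, ERR=41
(0,1): OLD=2063/16 → NEW=255, ERR=-2017/16
(0,2): OLD=29657/256 → NEW=0, ERR=29657/256
(0,3): OLD=1133295/4096 → NEW=255, ERR=88815/4096
(1,0): OLD=6957/256 → NEW=0, ERR=6957/256
(1,1): OLD=206395/2048 → NEW=0, ERR=206395/2048
(1,2): OLD=16153303/65536 → NEW=255, ERR=-558377/65536
(1,3): OLD=251961233/1048576 → NEW=255, ERR=-15425647/1048576
(2,0): OLD=2372025/32768 → NEW=0, ERR=2372025/32768
(2,1): OLD=183777923/1048576 → NEW=255, ERR=-83608957/1048576
(2,2): OLD=255838767/2097152 → NEW=0, ERR=255838767/2097152
(2,3): OLD=8866504147/33554432 → NEW=255, ERR=310123987/33554432
(3,0): OLD=816562985/16777216 → NEW=0, ERR=816562985/16777216
(3,1): OLD=32688506231/268435456 → NEW=0, ERR=32688506231/268435456
(3,2): OLD=1095854975625/4294967296 → NEW=255, ERR=638315145/4294967296
(3,3): OLD=15570312327487/68719476736 → NEW=255, ERR=-1953154240193/68719476736
(4,0): OLD=378138922293/4294967296 → NEW=0, ERR=378138922293/4294967296
(4,1): OLD=6756593401119/34359738368 → NEW=255, ERR=-2005139882721/34359738368
(4,2): OLD=149310250544447/1099511627776 → NEW=255, ERR=-131065214538433/1099511627776
(4,3): OLD=3025433916041577/17592186044416 → NEW=255, ERR=-1460573525284503/17592186044416
Output grid:
  Row 0: .#.#  (2 black, running=2)
  Row 1: ..##  (2 black, running=4)
  Row 2: .#.#  (2 black, running=6)
  Row 3: ..##  (2 black, running=8)
  Row 4: .###  (1 black, running=9)

Answer: 9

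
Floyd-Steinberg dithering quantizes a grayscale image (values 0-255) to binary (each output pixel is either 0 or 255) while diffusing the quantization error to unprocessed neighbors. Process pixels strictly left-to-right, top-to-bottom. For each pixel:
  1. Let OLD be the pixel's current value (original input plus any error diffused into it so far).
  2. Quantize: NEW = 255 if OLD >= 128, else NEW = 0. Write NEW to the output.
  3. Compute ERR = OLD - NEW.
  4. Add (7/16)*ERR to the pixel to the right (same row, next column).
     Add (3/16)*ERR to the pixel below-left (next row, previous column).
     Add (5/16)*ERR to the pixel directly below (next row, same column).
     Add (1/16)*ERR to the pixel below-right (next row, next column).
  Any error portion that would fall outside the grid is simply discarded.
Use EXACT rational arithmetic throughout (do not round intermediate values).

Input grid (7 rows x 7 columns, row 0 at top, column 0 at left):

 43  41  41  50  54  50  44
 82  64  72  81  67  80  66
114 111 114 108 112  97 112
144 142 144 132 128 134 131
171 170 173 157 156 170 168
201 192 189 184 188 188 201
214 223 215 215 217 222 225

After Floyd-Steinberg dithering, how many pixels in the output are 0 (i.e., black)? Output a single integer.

Answer: 22

Derivation:
(0,0): OLD=43 → NEW=0, ERR=43
(0,1): OLD=957/16 → NEW=0, ERR=957/16
(0,2): OLD=17195/256 → NEW=0, ERR=17195/256
(0,3): OLD=325165/4096 → NEW=0, ERR=325165/4096
(0,4): OLD=5815099/65536 → NEW=0, ERR=5815099/65536
(0,5): OLD=93134493/1048576 → NEW=0, ERR=93134493/1048576
(0,6): OLD=1390138955/16777216 → NEW=0, ERR=1390138955/16777216
(1,0): OLD=27303/256 → NEW=0, ERR=27303/256
(1,1): OLD=296209/2048 → NEW=255, ERR=-226031/2048
(1,2): OLD=4150245/65536 → NEW=0, ERR=4150245/65536
(1,3): OLD=40461697/262144 → NEW=255, ERR=-26385023/262144
(1,4): OLD=1213146467/16777216 → NEW=0, ERR=1213146467/16777216
(1,5): OLD=21538351699/134217728 → NEW=255, ERR=-12687168941/134217728
(1,6): OLD=120450511485/2147483648 → NEW=0, ERR=120450511485/2147483648
(2,0): OLD=4149579/32768 → NEW=0, ERR=4149579/32768
(2,1): OLD=157761385/1048576 → NEW=255, ERR=-109625495/1048576
(2,2): OLD=1044895611/16777216 → NEW=0, ERR=1044895611/16777216
(2,3): OLD=16281996643/134217728 → NEW=0, ERR=16281996643/134217728
(2,4): OLD=175723682579/1073741824 → NEW=255, ERR=-98080482541/1073741824
(2,5): OLD=1461428633073/34359738368 → NEW=0, ERR=1461428633073/34359738368
(2,6): OLD=78190777256871/549755813888 → NEW=255, ERR=-61996955284569/549755813888
(3,0): OLD=2750975259/16777216 → NEW=255, ERR=-1527214821/16777216
(3,1): OLD=11958281343/134217728 → NEW=0, ERR=11958281343/134217728
(3,2): OLD=234777682861/1073741824 → NEW=255, ERR=-39026482259/1073741824
(3,3): OLD=604617273419/4294967296 → NEW=255, ERR=-490599387061/4294967296
(3,4): OLD=35754778335515/549755813888 → NEW=0, ERR=35754778335515/549755813888
(3,5): OLD=654833065527809/4398046511104 → NEW=255, ERR=-466668794803711/4398046511104
(3,6): OLD=3658808577298591/70368744177664 → NEW=0, ERR=3658808577298591/70368744177664
(4,0): OLD=342005954997/2147483648 → NEW=255, ERR=-205602375243/2147483648
(4,1): OLD=4928959012657/34359738368 → NEW=255, ERR=-3832774271183/34359738368
(4,2): OLD=53321033477247/549755813888 → NEW=0, ERR=53321033477247/549755813888
(4,3): OLD=763766503599141/4398046511104 → NEW=255, ERR=-357735356732379/4398046511104
(4,4): OLD=4000593785623967/35184372088832 → NEW=0, ERR=4000593785623967/35184372088832
(4,5): OLD=225630830936526431/1125899906842624 → NEW=255, ERR=-61473645308342689/1125899906842624
(4,6): OLD=2769340907148711753/18014398509481984 → NEW=255, ERR=-1824330712769194167/18014398509481984
(5,0): OLD=82554405758499/549755813888 → NEW=255, ERR=-57633326782941/549755813888
(5,1): OLD=543061761729121/4398046511104 → NEW=0, ERR=543061761729121/4398046511104
(5,2): OLD=8835082571931831/35184372088832 → NEW=255, ERR=-136932310720329/35184372088832
(5,3): OLD=51864589242299827/281474976710656 → NEW=255, ERR=-19911529818917453/281474976710656
(5,4): OLD=3193277903304241937/18014398509481984 → NEW=255, ERR=-1400393716613663983/18014398509481984
(5,5): OLD=18020987477745316737/144115188075855872 → NEW=0, ERR=18020987477745316737/144115188075855872
(5,6): OLD=508779502085934070639/2305843009213693952 → NEW=255, ERR=-79210465263557887121/2305843009213693952
(6,0): OLD=14382763467889819/70368744177664 → NEW=255, ERR=-3561266297414501/70368744177664
(6,1): OLD=261393096389794903/1125899906842624 → NEW=255, ERR=-25711379855074217/1125899906842624
(6,2): OLD=3571292304013499941/18014398509481984 → NEW=255, ERR=-1022379315904405979/18014398509481984
(6,3): OLD=22084947813151898875/144115188075855872 → NEW=255, ERR=-14664425146191348485/144115188075855872
(6,4): OLD=48196183434679475393/288230376151711744 → NEW=255, ERR=-25302562484007019327/288230376151711744
(6,5): OLD=7798208076325050522965/36893488147419103232 → NEW=255, ERR=-1609631401266820801195/36893488147419103232
(6,6): OLD=119825673095059196141827/590295810358705651712 → NEW=255, ERR=-30699758546410745044733/590295810358705651712
Output grid:
  Row 0: .......  (7 black, running=7)
  Row 1: .#.#.#.  (4 black, running=11)
  Row 2: .#..#.#  (4 black, running=15)
  Row 3: #.##.#.  (3 black, running=18)
  Row 4: ##.#.##  (2 black, running=20)
  Row 5: #.###.#  (2 black, running=22)
  Row 6: #######  (0 black, running=22)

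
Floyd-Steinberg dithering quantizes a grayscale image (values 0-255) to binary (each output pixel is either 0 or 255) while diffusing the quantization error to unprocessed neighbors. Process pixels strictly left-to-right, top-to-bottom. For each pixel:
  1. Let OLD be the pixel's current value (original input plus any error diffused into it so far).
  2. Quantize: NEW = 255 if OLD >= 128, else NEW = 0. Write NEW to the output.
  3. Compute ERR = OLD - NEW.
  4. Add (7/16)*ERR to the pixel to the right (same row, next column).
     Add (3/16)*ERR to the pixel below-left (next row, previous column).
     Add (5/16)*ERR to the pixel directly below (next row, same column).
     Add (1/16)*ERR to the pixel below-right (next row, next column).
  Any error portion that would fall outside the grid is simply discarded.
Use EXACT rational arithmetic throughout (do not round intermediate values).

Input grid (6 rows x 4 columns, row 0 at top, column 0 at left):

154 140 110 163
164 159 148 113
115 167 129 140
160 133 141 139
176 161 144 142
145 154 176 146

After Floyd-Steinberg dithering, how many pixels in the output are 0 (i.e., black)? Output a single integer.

(0,0): OLD=154 → NEW=255, ERR=-101
(0,1): OLD=1533/16 → NEW=0, ERR=1533/16
(0,2): OLD=38891/256 → NEW=255, ERR=-26389/256
(0,3): OLD=482925/4096 → NEW=0, ERR=482925/4096
(1,0): OLD=38503/256 → NEW=255, ERR=-26777/256
(1,1): OLD=240721/2048 → NEW=0, ERR=240721/2048
(1,2): OLD=12799525/65536 → NEW=255, ERR=-3912155/65536
(1,3): OLD=122982419/1048576 → NEW=0, ERR=122982419/1048576
(2,0): OLD=3419403/32768 → NEW=0, ERR=3419403/32768
(2,1): OLD=242907817/1048576 → NEW=255, ERR=-24479063/1048576
(2,2): OLD=271516429/2097152 → NEW=255, ERR=-263257331/2097152
(2,3): OLD=3959454393/33554432 → NEW=0, ERR=3959454393/33554432
(3,0): OLD=3158021851/16777216 → NEW=255, ERR=-1120168229/16777216
(3,1): OLD=21334971397/268435456 → NEW=0, ERR=21334971397/268435456
(3,2): OLD=675210761979/4294967296 → NEW=255, ERR=-420005898501/4294967296
(3,3): OLD=8606865774429/68719476736 → NEW=0, ERR=8606865774429/68719476736
(4,0): OLD=730305699967/4294967296 → NEW=255, ERR=-364910960513/4294967296
(4,1): OLD=4334737990269/34359738368 → NEW=0, ERR=4334737990269/34359738368
(4,2): OLD=216697884384349/1099511627776 → NEW=255, ERR=-63677580698531/1099511627776
(4,3): OLD=2633375105355419/17592186044416 → NEW=255, ERR=-1852632335970661/17592186044416
(5,0): OLD=78122368564047/549755813888 → NEW=255, ERR=-62065363977393/549755813888
(5,1): OLD=2249389685612681/17592186044416 → NEW=0, ERR=2249389685612681/17592186044416
(5,2): OLD=1776643940237109/8796093022208 → NEW=255, ERR=-466359780425931/8796093022208
(5,3): OLD=24284306702762941/281474976710656 → NEW=0, ERR=24284306702762941/281474976710656
Output grid:
  Row 0: #.#.  (2 black, running=2)
  Row 1: #.#.  (2 black, running=4)
  Row 2: .##.  (2 black, running=6)
  Row 3: #.#.  (2 black, running=8)
  Row 4: #.##  (1 black, running=9)
  Row 5: #.#.  (2 black, running=11)

Answer: 11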